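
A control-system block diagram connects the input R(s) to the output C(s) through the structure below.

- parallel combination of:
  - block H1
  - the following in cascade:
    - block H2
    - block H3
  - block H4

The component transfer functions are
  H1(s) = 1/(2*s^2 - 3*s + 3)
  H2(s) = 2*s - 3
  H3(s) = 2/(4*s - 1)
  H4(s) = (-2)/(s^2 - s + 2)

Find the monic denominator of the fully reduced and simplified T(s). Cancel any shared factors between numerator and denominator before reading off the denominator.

The answer is s^5 - 11*s^4/4 + 45*s^3/8 - 23*s^2/4 + 33*s/8 - 3/4.

Reasoning:
Step 1. combine H2, H3 in series gives (4*s - 6)/(4*s - 1)
Step 2. parallel reduction of H1, (H2*H3), H4 gives (8*s^5 - 32*s^4 + 58*s^3 - 73*s^2 + 57*s - 32)/(8*s^5 - 22*s^4 + 45*s^3 - 46*s^2 + 33*s - 6)
The result of step 2 is T(s) in lowest terms. Its denominator has leading coefficient 8; dividing the denominator through by 8 makes it monic.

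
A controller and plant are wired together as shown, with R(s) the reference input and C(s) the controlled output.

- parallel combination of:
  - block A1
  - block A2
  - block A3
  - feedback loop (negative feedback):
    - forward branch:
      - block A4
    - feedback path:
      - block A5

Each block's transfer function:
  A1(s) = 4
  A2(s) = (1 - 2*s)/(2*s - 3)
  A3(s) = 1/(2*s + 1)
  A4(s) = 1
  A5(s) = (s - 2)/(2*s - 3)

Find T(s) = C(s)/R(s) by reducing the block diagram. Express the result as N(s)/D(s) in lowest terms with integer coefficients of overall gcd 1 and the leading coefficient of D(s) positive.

(1) reduce the feedback loop with forward A4 and return A5: (2*s - 3)/(3*s - 5)
(2) combine A1, A2, A3, [A4/(1+A4*A5)] in parallel - this is the overall T(s), already in the required normalized form

Therefore the answer is (44*s^3 - 122*s^2 + 34*s + 79)/(12*s^3 - 32*s^2 + 11*s + 15).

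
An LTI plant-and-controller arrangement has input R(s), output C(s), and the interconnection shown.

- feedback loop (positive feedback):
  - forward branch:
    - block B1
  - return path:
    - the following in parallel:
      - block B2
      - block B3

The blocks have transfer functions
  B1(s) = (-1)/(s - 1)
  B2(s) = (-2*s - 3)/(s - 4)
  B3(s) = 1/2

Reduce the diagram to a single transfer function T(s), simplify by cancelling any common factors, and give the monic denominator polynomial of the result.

[1] add B2, B3 (parallel) = (-3*s - 10)/(2*s - 8)
[2] feedback reduction of B1, (B2+B3) = (8 - 2*s)/(2*s^2 - 13*s - 2)
T(s) is the step-2 result (common factors already cancelled). Leading coefficient of the denominator: 2. Divide through by 2 for the monic polynomial.

Hence the answer: s^2 - 13*s/2 - 1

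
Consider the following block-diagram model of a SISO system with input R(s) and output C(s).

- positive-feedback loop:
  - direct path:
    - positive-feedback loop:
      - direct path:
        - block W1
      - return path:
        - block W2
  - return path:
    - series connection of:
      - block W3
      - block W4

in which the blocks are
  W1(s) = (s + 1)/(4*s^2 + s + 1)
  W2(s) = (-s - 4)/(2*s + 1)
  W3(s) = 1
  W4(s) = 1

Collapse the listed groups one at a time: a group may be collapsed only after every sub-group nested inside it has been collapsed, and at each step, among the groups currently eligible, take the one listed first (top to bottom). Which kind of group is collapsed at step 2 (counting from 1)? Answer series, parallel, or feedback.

[1] feedback reduction of W1, W2
[2] cascade W3, W4
[3] collapse the loop ([W1/(1-W1*W2)] forward, (W3*W4) return)
So the answer for step 2 is series.

Answer: series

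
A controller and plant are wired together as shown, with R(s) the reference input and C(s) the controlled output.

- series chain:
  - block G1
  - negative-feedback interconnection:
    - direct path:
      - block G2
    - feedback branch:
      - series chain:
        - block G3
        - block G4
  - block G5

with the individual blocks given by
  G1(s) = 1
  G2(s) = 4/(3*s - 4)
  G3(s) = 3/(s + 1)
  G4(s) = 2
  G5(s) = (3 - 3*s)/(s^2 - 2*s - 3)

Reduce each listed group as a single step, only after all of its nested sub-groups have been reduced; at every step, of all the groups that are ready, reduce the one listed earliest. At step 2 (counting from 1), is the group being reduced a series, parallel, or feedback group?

[1] reduce the series chain G3, G4
[2] apply the feedback formula to G2, (G3*G4)
[3] cascade G1, [G2/(1+G2*(G3*G4))], G5
At step 2 the group reduced is feedback.

Hence the answer: feedback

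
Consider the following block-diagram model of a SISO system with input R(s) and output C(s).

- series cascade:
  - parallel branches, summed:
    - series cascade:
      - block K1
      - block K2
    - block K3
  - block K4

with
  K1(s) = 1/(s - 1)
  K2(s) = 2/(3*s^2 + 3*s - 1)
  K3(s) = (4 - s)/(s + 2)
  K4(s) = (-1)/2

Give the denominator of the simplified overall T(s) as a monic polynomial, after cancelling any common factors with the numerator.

(1) reduce the series chain K1, K2; result 2/(3*s^3 - 4*s + 1)
(2) parallel reduction of (K1*K2), K3; result (-3*s^4 + 12*s^3 + 4*s^2 - 15*s + 8)/(3*s^4 + 6*s^3 - 4*s^2 - 7*s + 2)
(3) cascade ((K1*K2)+K3), K4; result (3*s^4 - 12*s^3 - 4*s^2 + 15*s - 8)/(6*s^4 + 12*s^3 - 8*s^2 - 14*s + 4)
T(s) is the step-3 result (common factors already cancelled). Leading coefficient of the denominator: 6. Divide through by 6 for the monic polynomial.

Therefore the answer is s^4 + 2*s^3 - 4*s^2/3 - 7*s/3 + 2/3.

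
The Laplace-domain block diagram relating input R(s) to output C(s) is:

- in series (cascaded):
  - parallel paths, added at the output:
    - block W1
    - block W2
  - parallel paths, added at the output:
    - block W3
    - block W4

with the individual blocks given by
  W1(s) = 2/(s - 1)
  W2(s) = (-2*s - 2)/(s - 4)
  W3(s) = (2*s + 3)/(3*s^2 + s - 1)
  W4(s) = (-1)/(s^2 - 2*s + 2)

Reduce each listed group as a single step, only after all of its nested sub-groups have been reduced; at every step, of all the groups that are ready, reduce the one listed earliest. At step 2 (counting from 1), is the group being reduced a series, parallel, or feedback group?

The answer is parallel.

Reasoning:
[1] reduce the parallel group W1, W2
[2] add W3, W4 (parallel)
[3] combine (W1+W2), (W3+W4) in series
So the answer for step 2 is parallel.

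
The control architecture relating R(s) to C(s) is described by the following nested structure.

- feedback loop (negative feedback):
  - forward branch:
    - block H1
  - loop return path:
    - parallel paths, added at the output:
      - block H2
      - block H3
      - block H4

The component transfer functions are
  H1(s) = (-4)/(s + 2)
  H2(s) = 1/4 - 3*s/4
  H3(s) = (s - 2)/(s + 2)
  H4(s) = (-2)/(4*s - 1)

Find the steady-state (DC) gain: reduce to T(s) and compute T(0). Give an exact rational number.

First reduce the diagram to T(s).

Step 1. parallel reduction of H2, H3, H4: (-12*s^3 - s^2 - 31*s - 10)/(16*s^2 + 28*s - 8)
Step 2. close the feedback loop around H1, (H2+H3+H4): (-16*s^2 - 28*s + 8)/(16*s^3 + 16*s^2 + 43*s + 6)
The step-2 result is T(s). Setting s = 0: T(0) = 8/6 = 4/3.

Answer: 4/3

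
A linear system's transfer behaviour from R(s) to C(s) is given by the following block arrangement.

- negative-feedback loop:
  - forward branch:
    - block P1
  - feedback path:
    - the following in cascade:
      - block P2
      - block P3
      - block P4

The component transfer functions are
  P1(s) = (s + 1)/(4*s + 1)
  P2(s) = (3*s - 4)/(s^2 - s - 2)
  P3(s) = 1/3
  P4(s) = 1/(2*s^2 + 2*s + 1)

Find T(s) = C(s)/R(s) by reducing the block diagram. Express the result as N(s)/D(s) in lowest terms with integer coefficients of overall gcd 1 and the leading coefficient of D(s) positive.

(1) multiply P2, P3, P4 (series) -> (3*s - 4)/(6*s^4 - 15*s^2 - 15*s - 6)
(2) collapse the loop (P1 forward, (P2*P3*P4) return); the result is T(s) itself (integer coefficients, no common factor, positive leading denominator coefficient)

Therefore the answer is (6*s^4 - 15*s^2 - 15*s - 6)/(24*s^4 - 18*s^3 - 42*s^2 - 30*s - 10).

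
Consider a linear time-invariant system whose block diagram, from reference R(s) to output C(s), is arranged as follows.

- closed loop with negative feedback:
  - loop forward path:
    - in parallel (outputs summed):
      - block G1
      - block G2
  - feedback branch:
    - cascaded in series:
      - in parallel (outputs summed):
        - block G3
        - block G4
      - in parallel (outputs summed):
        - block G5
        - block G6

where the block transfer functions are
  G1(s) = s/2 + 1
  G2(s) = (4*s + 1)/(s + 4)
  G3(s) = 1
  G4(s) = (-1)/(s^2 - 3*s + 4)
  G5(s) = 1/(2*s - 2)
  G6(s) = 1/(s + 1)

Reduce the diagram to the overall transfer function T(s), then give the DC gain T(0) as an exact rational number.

The answer is 40/47.

Reasoning:
[1] combine G1, G2 in parallel -> (s^2 + 14*s + 10)/(2*s + 8)
[2] add G3, G4 (parallel) -> (s^2 - 3*s + 3)/(s^2 - 3*s + 4)
[3] parallel reduction of G5, G6 -> (3*s - 1)/(2*s^2 - 2)
[4] series reduction of (G3+G4), (G5+G6) -> (3*s^3 - 10*s^2 + 12*s - 3)/(2*s^4 - 6*s^3 + 6*s^2 + 6*s - 8)
[5] collapse the loop ((G1+G2) forward, ((G3+G4)*(G5+G6)) return) -> (2*s^6 + 22*s^5 - 58*s^4 + 30*s^3 + 136*s^2 - 52*s - 80)/(7*s^5 + 36*s^4 - 134*s^3 + 125*s^2 + 110*s - 94)
That last expression is T(s); at s = 0 only the constant terms survive, so T(0) = -80/(-94) = 40/47.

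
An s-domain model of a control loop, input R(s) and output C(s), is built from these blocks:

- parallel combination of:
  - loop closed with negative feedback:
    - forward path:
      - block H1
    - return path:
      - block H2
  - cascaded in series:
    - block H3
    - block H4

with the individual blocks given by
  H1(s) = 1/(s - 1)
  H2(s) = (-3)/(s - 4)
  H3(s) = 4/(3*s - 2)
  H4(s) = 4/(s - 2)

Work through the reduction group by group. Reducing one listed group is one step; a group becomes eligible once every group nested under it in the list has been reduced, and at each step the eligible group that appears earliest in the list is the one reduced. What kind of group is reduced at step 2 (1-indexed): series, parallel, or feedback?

(1) apply the feedback formula to H1, H2
(2) series reduction of H3, H4
(3) reduce the parallel group [H1/(1+H1*H2)], (H3*H4)
At step 2 the group reduced is series.

Answer: series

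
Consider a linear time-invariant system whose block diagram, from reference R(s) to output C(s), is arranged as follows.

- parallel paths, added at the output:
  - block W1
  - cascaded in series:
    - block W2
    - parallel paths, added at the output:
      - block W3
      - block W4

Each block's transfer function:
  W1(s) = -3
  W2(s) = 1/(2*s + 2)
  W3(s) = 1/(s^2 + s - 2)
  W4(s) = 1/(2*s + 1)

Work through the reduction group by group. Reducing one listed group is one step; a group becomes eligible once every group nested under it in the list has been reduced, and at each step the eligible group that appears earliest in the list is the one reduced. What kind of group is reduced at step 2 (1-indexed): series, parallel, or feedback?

Step 1: sum the parallel branches W3, W4
Step 2: reduce the series chain W2, (W3+W4)
Step 3: sum the parallel branches W1, (W2*(W3+W4))
Step 2 collapses a series group.

Final answer: series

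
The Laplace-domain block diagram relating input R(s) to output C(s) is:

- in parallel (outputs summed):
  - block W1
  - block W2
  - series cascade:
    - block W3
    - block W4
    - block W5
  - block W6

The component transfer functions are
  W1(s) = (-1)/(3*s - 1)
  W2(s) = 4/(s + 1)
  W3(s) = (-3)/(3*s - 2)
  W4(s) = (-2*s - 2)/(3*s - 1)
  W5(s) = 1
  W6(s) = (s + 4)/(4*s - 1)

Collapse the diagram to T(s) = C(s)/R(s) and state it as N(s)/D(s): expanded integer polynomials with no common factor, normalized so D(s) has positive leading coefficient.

Step 1: combine W3, W4, W5 in series; result (6*s + 6)/(9*s^2 - 9*s + 2)
Step 2: add W1, W2, (W3*W4*W5), W6 (parallel); the result is T(s) itself (integer coefficients, no common factor, positive leading denominator coefficient)

Answer: (9*s^4 + 192*s^3 - 146*s^2 + 63*s - 8)/(36*s^4 - 9*s^3 - 28*s^2 + 15*s - 2)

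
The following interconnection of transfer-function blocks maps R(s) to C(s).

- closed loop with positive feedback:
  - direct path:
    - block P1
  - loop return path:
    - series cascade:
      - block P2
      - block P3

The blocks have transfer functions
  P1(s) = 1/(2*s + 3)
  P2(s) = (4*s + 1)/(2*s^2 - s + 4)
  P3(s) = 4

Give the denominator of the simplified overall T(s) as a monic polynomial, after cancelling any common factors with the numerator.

Reducing step by step:

Step 1: combine P2, P3 in series, giving (16*s + 4)/(2*s^2 - s + 4)
Step 2: apply the feedback formula to P1, (P2*P3), giving (2*s^2 - s + 4)/(4*s^3 + 4*s^2 - 11*s + 8)
The result of step 2 is T(s) in lowest terms. Its denominator has leading coefficient 4; dividing the denominator through by 4 makes it monic.

Answer: s^3 + s^2 - 11*s/4 + 2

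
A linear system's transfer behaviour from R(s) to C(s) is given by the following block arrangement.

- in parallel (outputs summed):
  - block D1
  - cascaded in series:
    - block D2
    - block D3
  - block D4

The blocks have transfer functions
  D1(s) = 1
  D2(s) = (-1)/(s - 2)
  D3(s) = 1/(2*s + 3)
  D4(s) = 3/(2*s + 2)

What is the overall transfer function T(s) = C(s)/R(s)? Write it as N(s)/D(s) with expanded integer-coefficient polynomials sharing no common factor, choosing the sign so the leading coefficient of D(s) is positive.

Answer: (4*s^3 + 8*s^2 - 19*s - 32)/(4*s^3 + 2*s^2 - 14*s - 12)

Working:
Step 1 - cascade D2, D3 -> (-1)/(2*s^2 - s - 6)
Step 2 - combine D1, (D2*D3), D4 in parallel; the result is T(s) itself (integer coefficients, no common factor, positive leading denominator coefficient)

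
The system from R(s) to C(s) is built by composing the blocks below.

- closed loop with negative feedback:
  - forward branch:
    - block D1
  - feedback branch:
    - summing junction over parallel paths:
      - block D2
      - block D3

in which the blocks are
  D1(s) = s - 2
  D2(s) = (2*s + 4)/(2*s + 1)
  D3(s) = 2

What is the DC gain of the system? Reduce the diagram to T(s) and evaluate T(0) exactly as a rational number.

[1] sum the parallel branches D2, D3 -> (6*s + 6)/(2*s + 1)
[2] collapse the loop (D1 forward, (D2+D3) return) -> (2*s^2 - 3*s - 2)/(6*s^2 - 4*s - 11)
The step-2 result is T(s). Setting s = 0: T(0) = -2/(-11) = 2/11.

Hence the answer: 2/11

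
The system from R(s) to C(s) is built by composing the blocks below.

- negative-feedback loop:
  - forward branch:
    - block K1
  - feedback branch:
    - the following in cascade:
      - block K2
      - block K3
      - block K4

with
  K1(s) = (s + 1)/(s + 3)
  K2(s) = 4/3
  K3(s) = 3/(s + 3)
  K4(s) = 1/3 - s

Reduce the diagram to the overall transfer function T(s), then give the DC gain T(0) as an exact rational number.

First reduce the diagram to T(s).

(1) multiply K2, K3, K4 (series); result (4 - 12*s)/(3*s + 9)
(2) close the feedback loop around K1, (K2*K3*K4); result (-3*s^2 - 12*s - 9)/(9*s^2 - 10*s - 31)
That last expression is T(s); at s = 0 only the constant terms survive, so T(0) = -9/(-31) = 9/31.

Answer: 9/31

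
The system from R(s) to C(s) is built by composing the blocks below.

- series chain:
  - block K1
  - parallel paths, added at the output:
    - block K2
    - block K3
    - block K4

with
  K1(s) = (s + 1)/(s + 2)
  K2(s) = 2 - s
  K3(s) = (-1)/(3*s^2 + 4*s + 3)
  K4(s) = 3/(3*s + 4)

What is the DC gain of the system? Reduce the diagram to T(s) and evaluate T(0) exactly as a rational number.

First reduce the diagram to T(s).

Step 1: reduce the parallel group K2, K3, K4: (-9*s^4 - 6*s^3 + 32*s^2 + 47*s + 29)/(9*s^3 + 24*s^2 + 25*s + 12)
Step 2: series reduction of K1, (K2+K3+K4): (-9*s^5 - 15*s^4 + 26*s^3 + 79*s^2 + 76*s + 29)/(9*s^4 + 42*s^3 + 73*s^2 + 62*s + 24)
That last expression is T(s); at s = 0 only the constant terms survive, so T(0) = 29/24.

Answer: 29/24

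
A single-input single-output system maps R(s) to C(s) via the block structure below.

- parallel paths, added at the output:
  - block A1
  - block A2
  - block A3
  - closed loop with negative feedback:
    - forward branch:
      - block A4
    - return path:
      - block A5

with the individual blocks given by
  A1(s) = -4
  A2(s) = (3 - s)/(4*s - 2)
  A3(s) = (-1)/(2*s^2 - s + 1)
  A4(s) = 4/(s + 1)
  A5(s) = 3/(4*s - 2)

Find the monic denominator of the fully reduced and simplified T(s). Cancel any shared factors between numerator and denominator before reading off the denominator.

[1] reduce the feedback loop with forward A4 and return A5 -> (8*s - 4)/(2*s^2 + s + 5)
[2] add A1, A2, A3, [A4/(1+A4*A5)] (parallel) -> (-68*s^5 + 108*s^4 - 291*s^3 + 269*s^2 - 187*s + 73)/(16*s^5 - 8*s^4 + 44*s^3 - 38*s^2 + 28*s - 10)
Step 2 gives the fully reduced T(s), with no common factor left to cancel. The denominator's leading coefficient is 16, so divide each of its coefficients by 16 to get the monic form.

Answer: s^5 - s^4/2 + 11*s^3/4 - 19*s^2/8 + 7*s/4 - 5/8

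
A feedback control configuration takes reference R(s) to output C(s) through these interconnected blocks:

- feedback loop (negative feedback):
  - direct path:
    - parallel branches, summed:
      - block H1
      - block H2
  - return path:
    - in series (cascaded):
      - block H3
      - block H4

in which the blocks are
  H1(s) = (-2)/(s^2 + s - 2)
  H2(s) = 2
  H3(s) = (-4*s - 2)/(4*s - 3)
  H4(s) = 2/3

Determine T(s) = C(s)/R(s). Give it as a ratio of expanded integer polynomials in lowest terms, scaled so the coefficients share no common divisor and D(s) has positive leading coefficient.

Step 1 - combine H1, H2 in parallel; result (2*s^2 + 2*s - 6)/(s^2 + s - 2)
Step 2 - reduce the series chain H3, H4; result (-8*s - 4)/(12*s - 9)
Step 3 - reduce the feedback loop with forward (H1+H2) and return (H3*H4): this yields T(s), and no further normalization is needed

Final answer: (-24*s^3 - 6*s^2 + 90*s - 54)/(4*s^3 + 21*s^2 - 7*s - 42)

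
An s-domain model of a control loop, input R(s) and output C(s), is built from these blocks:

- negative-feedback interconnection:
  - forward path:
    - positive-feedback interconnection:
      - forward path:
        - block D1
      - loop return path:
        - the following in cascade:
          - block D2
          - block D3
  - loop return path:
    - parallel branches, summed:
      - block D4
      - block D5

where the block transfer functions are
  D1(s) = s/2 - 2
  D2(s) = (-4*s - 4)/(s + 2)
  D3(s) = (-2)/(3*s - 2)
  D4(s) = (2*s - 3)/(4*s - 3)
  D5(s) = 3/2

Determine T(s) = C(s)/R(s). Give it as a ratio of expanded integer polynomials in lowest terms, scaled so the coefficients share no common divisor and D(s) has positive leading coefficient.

Answer: (24*s^4 - 82*s^3 - 112*s^2 + 248*s - 96)/(48*s^4 - 189*s^3 + 68*s^2 + 556*s - 384)

Working:
Step 1. series reduction of D2, D3; result (8*s + 8)/(3*s^2 + 4*s - 4)
Step 2. reduce the feedback loop with forward D1 and return (D2*D3); result (-3*s^3 + 8*s^2 + 20*s - 16)/(2*s^2 - 32*s - 24)
Step 3. add D4, D5 (parallel); result (16*s - 15)/(8*s - 6)
Step 4. apply the feedback formula to [D1/(1-D1*(D2*D3))], (D4+D5): this yields T(s), and no further normalization is needed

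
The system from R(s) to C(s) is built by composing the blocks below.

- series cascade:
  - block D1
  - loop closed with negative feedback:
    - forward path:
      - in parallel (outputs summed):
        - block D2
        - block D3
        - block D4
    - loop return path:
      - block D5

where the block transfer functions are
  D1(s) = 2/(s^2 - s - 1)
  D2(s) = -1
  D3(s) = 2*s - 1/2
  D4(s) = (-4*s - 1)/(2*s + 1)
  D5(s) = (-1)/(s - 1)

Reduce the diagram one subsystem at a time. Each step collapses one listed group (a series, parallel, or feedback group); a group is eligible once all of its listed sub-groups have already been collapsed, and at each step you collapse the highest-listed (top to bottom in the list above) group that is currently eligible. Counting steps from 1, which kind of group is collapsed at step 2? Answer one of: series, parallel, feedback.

Step 1: parallel reduction of D2, D3, D4
Step 2: collapse the loop ((D2+D3+D4) forward, D5 return)
Step 3: cascade D1, [(D2+D3+D4)/(1+(D2+D3+D4)*D5)]
The group at step 2 is a feedback group.

Answer: feedback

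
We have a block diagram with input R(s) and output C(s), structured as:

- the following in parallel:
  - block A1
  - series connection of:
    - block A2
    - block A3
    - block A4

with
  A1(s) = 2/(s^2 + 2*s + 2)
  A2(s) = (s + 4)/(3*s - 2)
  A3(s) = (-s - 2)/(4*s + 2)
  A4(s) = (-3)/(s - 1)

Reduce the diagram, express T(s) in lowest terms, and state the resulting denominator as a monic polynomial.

Step 1: multiply A2, A3, A4 (series) -> (3*s^2 + 18*s + 24)/(12*s^3 - 14*s^2 - 2*s + 4)
Step 2: combine A1, (A2*A3*A4) in parallel -> (3*s^4 + 48*s^3 + 38*s^2 + 80*s + 56)/(12*s^5 + 10*s^4 - 6*s^3 - 28*s^2 + 4*s + 8)
Step 2 gives the fully reduced T(s), with no common factor left to cancel. The denominator's leading coefficient is 12, so divide each of its coefficients by 12 to get the monic form.

Answer: s^5 + 5*s^4/6 - s^3/2 - 7*s^2/3 + s/3 + 2/3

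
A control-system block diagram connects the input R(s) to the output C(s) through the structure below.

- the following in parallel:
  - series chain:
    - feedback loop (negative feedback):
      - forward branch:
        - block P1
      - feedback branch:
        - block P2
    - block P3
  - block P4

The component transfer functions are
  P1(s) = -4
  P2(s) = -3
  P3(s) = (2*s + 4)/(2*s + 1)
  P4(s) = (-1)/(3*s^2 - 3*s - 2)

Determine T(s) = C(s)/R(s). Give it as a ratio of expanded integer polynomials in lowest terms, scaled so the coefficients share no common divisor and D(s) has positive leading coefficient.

[1] feedback reduction of P1, P2 -> (-4)/13
[2] reduce the series chain [P1/(1+P1*P2)], P3 -> (-8*s - 16)/(26*s + 13)
[3] combine ([P1/(1+P1*P2)]*P3), P4 in parallel, giving the overall T(s)

Final answer: (-24*s^3 - 24*s^2 + 38*s + 19)/(78*s^3 - 39*s^2 - 91*s - 26)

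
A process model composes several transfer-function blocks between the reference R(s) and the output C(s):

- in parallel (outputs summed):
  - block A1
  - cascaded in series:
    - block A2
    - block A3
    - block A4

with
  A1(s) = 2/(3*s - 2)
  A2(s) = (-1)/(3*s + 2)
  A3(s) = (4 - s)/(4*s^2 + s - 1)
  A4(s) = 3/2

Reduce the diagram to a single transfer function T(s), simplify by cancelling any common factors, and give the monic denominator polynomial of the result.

1. reduce the series chain A2, A3, A4: (3*s - 12)/(24*s^3 + 22*s^2 - 2*s - 4)
2. sum the parallel branches A1, (A2*A3*A4): (48*s^3 + 53*s^2 - 46*s + 16)/(72*s^4 + 18*s^3 - 50*s^2 - 8*s + 8)
T(s) is the step-2 result (common factors already cancelled). Leading coefficient of the denominator: 72. Divide through by 72 for the monic polynomial.

Final answer: s^4 + s^3/4 - 25*s^2/36 - s/9 + 1/9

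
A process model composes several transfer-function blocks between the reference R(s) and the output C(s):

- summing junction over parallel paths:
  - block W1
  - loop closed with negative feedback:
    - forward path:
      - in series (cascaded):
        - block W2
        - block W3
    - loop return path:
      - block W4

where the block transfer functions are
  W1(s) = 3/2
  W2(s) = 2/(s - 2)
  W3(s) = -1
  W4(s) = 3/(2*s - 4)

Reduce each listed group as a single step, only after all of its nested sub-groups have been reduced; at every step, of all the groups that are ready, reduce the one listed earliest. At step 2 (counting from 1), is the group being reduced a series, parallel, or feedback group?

Step 1: multiply W2, W3 (series)
Step 2: feedback reduction of (W2*W3), W4
Step 3: add W1, [(W2*W3)/(1+(W2*W3)*W4)] (parallel)
Step 2 collapses a feedback group.

Answer: feedback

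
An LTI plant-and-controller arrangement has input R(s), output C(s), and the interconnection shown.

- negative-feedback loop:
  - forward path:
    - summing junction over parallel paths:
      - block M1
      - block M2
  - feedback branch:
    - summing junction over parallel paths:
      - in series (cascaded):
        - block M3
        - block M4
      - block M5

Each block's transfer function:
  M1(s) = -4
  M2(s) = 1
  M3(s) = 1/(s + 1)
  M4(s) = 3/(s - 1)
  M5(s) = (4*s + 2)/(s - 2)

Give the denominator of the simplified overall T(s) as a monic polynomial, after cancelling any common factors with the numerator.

Answer: s^3 + 8*s^2/11 - 2*s/11 - 26/11

Working:
1. parallel reduction of M1, M2: -3
2. combine M3, M4 in series: 3/(s^2 - 1)
3. add (M3*M4), M5 (parallel): (4*s^3 + 2*s^2 - s - 8)/(s^3 - 2*s^2 - s + 2)
4. apply the feedback formula to (M1+M2), ((M3*M4)+M5): (3*s^3 - 6*s^2 - 3*s + 6)/(11*s^3 + 8*s^2 - 2*s - 26)
No further cancellation is possible in the step-4 result, so that is T(s). Its denominator becomes monic after dividing by the leading coefficient 11.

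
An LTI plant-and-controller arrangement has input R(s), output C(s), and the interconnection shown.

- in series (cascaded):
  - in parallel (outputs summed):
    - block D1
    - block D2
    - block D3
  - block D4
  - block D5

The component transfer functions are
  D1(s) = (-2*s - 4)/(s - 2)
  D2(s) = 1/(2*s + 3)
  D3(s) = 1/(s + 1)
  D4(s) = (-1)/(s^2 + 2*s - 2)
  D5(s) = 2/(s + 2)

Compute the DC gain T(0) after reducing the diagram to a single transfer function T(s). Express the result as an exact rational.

The answer is 5/3.

Reasoning:
[1] sum the parallel branches D1, D2, D3: (-4*s^3 - 15*s^2 - 28*s - 20)/(2*s^3 + s^2 - 7*s - 6)
[2] series reduction of (D1+D2+D3), D4, D5: (8*s^3 + 30*s^2 + 56*s + 40)/(2*s^6 + 9*s^5 + s^4 - 40*s^3 - 42*s^2 + 16*s + 24)
The step-2 result is T(s). Setting s = 0: T(0) = 40/24 = 5/3.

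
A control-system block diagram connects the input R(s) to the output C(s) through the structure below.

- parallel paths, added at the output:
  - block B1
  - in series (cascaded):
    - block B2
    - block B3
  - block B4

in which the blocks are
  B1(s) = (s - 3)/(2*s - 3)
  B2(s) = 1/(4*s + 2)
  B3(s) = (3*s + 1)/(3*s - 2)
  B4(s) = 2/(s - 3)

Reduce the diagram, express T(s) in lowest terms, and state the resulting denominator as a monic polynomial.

(1) cascade B2, B3: (3*s + 1)/(12*s^2 - 2*s - 4)
(2) parallel reduction of B1, (B2*B3), B4: (12*s^4 - 20*s^3 + 11*s^2 + 20*s - 3)/(24*s^4 - 112*s^3 + 118*s^2 + 18*s - 36)
No further cancellation is possible in the step-2 result, so that is T(s). Its denominator becomes monic after dividing by the leading coefficient 24.

Final answer: s^4 - 14*s^3/3 + 59*s^2/12 + 3*s/4 - 3/2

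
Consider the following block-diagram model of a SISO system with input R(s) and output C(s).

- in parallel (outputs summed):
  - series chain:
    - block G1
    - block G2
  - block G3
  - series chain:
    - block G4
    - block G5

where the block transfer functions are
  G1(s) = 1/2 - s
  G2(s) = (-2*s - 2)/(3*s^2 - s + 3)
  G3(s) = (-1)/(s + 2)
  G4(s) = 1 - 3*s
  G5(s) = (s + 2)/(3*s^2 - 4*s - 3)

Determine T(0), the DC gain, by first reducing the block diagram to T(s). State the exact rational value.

Step 1. cascade G1, G2 = (2*s^2 + s - 1)/(3*s^2 - s + 3)
Step 2. combine G4, G5 in series = (-3*s^2 - 5*s + 2)/(3*s^2 - 4*s - 3)
Step 3. parallel reduction of (G1*G2), G3, (G4*G5) = (-3*s^5 - 32*s^4 - 30*s^3 - 42*s^2 - 14*s + 27)/(9*s^5 + 3*s^4 - 26*s^3 - s^2 - 27*s - 18)
The step-3 result is T(s). Setting s = 0: T(0) = 27/(-18) = -3/2.

Therefore the answer is -3/2.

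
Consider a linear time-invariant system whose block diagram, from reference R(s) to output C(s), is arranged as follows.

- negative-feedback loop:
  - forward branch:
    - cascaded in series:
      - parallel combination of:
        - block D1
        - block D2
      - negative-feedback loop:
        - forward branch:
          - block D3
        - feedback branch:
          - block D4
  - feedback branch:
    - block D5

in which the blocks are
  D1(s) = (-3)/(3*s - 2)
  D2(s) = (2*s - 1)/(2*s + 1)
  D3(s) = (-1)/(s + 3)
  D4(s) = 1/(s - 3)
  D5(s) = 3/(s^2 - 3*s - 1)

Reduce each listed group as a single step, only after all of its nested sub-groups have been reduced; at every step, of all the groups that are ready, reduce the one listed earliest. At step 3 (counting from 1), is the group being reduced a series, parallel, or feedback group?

(1) parallel reduction of D1, D2
(2) close the feedback loop around D3, D4
(3) cascade (D1+D2), [D3/(1+D3*D4)]
(4) reduce the feedback loop with forward ((D1+D2)*[D3/(1+D3*D4)]) and return D5
Step 3: series.

Final answer: series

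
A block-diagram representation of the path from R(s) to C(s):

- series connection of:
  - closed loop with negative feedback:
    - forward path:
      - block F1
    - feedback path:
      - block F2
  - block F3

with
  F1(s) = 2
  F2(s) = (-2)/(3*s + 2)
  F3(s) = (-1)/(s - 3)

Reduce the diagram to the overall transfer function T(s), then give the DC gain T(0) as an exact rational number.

1. feedback reduction of F1, F2 -> (6*s + 4)/(3*s - 2)
2. reduce the series chain [F1/(1+F1*F2)], F3 -> (-6*s - 4)/(3*s^2 - 11*s + 6)
That last expression is T(s); at s = 0 only the constant terms survive, so T(0) = -4/6 = -2/3.

Hence the answer: -2/3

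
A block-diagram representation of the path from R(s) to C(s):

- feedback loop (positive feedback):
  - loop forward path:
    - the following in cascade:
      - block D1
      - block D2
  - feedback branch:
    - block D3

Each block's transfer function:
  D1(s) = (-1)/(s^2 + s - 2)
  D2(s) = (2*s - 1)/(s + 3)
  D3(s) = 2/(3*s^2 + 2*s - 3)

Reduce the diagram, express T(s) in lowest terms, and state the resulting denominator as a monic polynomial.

The answer is s^5 + 14*s^4/3 + 8*s^3/3 - 28*s^2/3 - 11*s/3 + 16/3.

Reasoning:
1. series reduction of D1, D2: (1 - 2*s)/(s^3 + 4*s^2 + s - 6)
2. close the feedback loop around (D1*D2), D3: (-6*s^3 - s^2 + 8*s - 3)/(3*s^5 + 14*s^4 + 8*s^3 - 28*s^2 - 11*s + 16)
The result of step 2 is T(s) in lowest terms. Its denominator has leading coefficient 3; dividing the denominator through by 3 makes it monic.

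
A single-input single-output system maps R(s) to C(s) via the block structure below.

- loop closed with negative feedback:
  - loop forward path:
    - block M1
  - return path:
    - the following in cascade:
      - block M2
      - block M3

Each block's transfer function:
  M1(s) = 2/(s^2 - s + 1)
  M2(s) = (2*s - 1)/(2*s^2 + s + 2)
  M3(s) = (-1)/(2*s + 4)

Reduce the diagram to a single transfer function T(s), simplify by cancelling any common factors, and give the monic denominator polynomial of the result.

Step 1. cascade M2, M3 gives (1 - 2*s)/(4*s^3 + 10*s^2 + 8*s + 8)
Step 2. collapse the loop (M1 forward, (M2*M3) return) gives (4*s^3 + 10*s^2 + 8*s + 8)/(2*s^5 + 3*s^4 + s^3 + 5*s^2 - 2*s + 5)
T(s) is the step-2 result (common factors already cancelled). Leading coefficient of the denominator: 2. Divide through by 2 for the monic polynomial.

Therefore the answer is s^5 + 3*s^4/2 + s^3/2 + 5*s^2/2 - s + 5/2.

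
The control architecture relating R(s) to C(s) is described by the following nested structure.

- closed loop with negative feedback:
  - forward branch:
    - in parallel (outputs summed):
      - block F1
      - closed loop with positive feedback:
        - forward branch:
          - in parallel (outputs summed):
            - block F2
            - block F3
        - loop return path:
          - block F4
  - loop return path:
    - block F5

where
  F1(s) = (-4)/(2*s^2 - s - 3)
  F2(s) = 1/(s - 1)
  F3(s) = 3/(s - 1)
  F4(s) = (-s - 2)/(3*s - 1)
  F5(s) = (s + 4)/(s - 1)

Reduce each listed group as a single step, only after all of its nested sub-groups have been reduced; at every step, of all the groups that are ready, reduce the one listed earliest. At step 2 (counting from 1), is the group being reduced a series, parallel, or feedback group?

Step 1 - reduce the parallel group F2, F3
Step 2 - close the feedback loop around (F2+F3), F4
Step 3 - add F1, [(F2+F3)/(1-(F2+F3)*F4)] (parallel)
Step 4 - feedback reduction of (F1+[(F2+F3)/(1-(F2+F3)*F4)]), F5
So the answer for step 2 is feedback.

Final answer: feedback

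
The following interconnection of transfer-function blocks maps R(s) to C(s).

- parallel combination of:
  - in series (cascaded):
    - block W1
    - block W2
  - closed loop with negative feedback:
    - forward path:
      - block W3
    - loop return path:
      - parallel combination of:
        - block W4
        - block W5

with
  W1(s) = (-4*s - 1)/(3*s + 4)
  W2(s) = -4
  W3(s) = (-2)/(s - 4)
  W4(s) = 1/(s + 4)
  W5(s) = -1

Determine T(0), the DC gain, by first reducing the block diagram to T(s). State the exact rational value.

Step 1. reduce the series chain W1, W2, giving (16*s + 4)/(3*s + 4)
Step 2. add W4, W5 (parallel), giving (-s - 3)/(s + 4)
Step 3. close the feedback loop around W3, (W4+W5), giving (-2*s - 8)/(s^2 + 2*s - 10)
Step 4. sum the parallel branches (W1*W2), [W3/(1+W3*(W4+W5))], giving (16*s^3 + 30*s^2 - 184*s - 72)/(3*s^3 + 10*s^2 - 22*s - 40)
That last expression is T(s); at s = 0 only the constant terms survive, so T(0) = -72/(-40) = 9/5.

Therefore the answer is 9/5.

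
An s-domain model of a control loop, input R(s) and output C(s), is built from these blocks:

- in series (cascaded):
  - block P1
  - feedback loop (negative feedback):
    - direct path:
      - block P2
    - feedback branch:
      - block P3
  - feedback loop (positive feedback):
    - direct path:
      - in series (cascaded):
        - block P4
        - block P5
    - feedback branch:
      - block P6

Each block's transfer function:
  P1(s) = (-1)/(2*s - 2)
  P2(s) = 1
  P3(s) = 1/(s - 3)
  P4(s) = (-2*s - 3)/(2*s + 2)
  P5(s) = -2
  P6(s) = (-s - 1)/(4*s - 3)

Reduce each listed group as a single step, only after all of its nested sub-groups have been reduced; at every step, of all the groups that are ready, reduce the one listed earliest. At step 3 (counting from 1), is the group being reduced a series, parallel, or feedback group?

The answer is feedback.

Reasoning:
Step 1: reduce the feedback loop with forward P2 and return P3
Step 2: multiply P4, P5 (series)
Step 3: apply the feedback formula to (P4*P5), P6
Step 4: multiply P1, [P2/(1+P2*P3)], [(P4*P5)/(1-(P4*P5)*P6)] (series)
So the answer for step 3 is feedback.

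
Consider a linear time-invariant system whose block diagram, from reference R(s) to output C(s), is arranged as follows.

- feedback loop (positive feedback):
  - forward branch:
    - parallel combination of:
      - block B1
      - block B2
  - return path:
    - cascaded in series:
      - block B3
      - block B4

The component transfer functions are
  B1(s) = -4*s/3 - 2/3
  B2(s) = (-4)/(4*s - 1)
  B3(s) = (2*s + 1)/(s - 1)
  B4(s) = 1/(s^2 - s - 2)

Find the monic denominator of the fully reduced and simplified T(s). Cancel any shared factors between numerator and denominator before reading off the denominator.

First reduce the diagram to T(s).

Step 1: sum the parallel branches B1, B2, giving (-16*s^2 - 4*s - 10)/(12*s - 3)
Step 2: combine B3, B4 in series, giving (2*s + 1)/(s^3 - 2*s^2 - s + 2)
Step 3: collapse the loop ((B1+B2) forward, (B3*B4) return), giving (-16*s^5 + 28*s^4 + 14*s^3 - 8*s^2 + 2*s - 20)/(12*s^4 + 5*s^3 + 18*s^2 + 51*s + 4)
Step 3 gives the fully reduced T(s), with no common factor left to cancel. The denominator's leading coefficient is 12, so divide each of its coefficients by 12 to get the monic form.

Answer: s^4 + 5*s^3/12 + 3*s^2/2 + 17*s/4 + 1/3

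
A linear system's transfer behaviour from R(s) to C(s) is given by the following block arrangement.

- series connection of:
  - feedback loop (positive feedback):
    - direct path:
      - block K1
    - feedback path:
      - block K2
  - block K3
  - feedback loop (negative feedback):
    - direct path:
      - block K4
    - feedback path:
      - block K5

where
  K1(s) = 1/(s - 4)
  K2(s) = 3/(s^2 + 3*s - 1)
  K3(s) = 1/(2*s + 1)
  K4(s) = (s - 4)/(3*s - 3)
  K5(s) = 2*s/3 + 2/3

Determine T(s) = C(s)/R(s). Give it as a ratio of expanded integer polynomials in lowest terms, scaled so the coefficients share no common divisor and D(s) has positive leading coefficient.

Reducing step by step:

(1) apply the feedback formula to K1, K2 gives (s^2 + 3*s - 1)/(s^3 - s^2 - 13*s + 1)
(2) apply the feedback formula to K4, K5 gives (3*s - 12)/(2*s^2 + 3*s - 17)
(3) cascade [K1/(1-K1*K2)], K3, [K4/(1+K4*K5)] - this is the overall T(s), already in the required normalized form

Answer: (3*s^3 - 3*s^2 - 39*s + 12)/(4*s^6 + 4*s^5 - 91*s^4 - 86*s^3 + 428*s^2 + 190*s - 17)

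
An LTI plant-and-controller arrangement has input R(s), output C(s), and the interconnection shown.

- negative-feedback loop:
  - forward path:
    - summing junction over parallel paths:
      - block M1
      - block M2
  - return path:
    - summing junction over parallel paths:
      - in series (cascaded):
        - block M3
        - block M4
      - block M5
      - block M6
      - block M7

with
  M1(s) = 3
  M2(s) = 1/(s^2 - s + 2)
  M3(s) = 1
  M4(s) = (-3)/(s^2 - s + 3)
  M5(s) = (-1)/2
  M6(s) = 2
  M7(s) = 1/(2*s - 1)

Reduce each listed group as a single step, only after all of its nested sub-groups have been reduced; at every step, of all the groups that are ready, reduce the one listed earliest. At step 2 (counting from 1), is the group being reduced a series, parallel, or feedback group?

Step 1: reduce the parallel group M1, M2
Step 2: reduce the series chain M3, M4
Step 3: sum the parallel branches (M3*M4), M5, M6, M7
Step 4: apply the feedback formula to (M1+M2), ((M3*M4)+M5+M6+M7)
Step 2: series.

Therefore the answer is series.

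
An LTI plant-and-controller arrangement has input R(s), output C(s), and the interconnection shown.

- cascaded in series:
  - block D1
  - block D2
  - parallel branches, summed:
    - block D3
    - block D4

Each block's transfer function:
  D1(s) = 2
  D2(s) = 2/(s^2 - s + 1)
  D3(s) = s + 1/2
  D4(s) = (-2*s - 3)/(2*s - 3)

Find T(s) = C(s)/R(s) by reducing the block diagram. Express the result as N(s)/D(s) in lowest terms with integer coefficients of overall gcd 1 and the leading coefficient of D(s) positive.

First reduce the diagram to T(s).

[1] combine D3, D4 in parallel: (4*s^2 - 8*s - 9)/(4*s - 6)
[2] cascade D1, D2, (D3+D4): this yields T(s), and no further normalization is needed

Answer: (8*s^2 - 16*s - 18)/(2*s^3 - 5*s^2 + 5*s - 3)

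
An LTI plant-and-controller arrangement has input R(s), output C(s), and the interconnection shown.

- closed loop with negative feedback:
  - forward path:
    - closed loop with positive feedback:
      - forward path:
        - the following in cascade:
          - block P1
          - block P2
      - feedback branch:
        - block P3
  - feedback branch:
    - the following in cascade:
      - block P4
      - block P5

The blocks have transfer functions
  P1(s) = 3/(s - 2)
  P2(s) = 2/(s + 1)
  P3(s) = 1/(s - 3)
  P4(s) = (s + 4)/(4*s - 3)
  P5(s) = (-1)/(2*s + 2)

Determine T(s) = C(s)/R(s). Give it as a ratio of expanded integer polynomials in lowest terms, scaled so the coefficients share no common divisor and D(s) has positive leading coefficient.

The answer is (24*s^3 - 66*s^2 - 36*s + 54)/(4*s^5 - 15*s^4 - 3*s^3 + 10*s^2 - 6*s + 36).

Reasoning:
(1) reduce the series chain P1, P2 = 6/(s^2 - s - 2)
(2) apply the feedback formula to (P1*P2), P3 = (6*s - 18)/(s^3 - 4*s^2 + s)
(3) series reduction of P4, P5 = (-s - 4)/(8*s^2 + 2*s - 6)
(4) reduce the feedback loop with forward [(P1*P2)/(1-(P1*P2)*P3)] and return (P4*P5); the result is T(s) itself (integer coefficients, no common factor, positive leading denominator coefficient)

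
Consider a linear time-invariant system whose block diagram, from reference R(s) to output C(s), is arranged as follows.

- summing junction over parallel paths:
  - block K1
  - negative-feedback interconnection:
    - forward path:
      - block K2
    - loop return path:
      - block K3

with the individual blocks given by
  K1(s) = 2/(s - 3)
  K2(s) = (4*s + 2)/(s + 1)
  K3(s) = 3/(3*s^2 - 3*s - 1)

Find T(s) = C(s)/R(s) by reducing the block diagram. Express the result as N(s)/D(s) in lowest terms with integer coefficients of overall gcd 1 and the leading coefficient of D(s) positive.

Step 1: reduce the feedback loop with forward K2 and return K3 gives (12*s^3 - 6*s^2 - 10*s - 2)/(3*s^3 + 8*s + 5)
Step 2: sum the parallel branches K1, [K2/(1+K2*K3)], giving the overall T(s)

Final answer: (12*s^4 - 36*s^3 + 8*s^2 + 44*s + 16)/(3*s^4 - 9*s^3 + 8*s^2 - 19*s - 15)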